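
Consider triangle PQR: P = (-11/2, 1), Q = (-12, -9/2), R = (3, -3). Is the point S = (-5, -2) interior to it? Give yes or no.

yes

Barycentric coordinates of S: (36/97, 94/291, 89/291).
The three coordinates are positive, positive, positive; a point is interior exactly when all three are positive.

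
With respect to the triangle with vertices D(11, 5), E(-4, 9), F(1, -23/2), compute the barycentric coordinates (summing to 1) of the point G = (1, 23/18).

Signed area of the reference triangle: [DEF] = ½·(11·(9−(-23/2)) + (-4)·(-23/2−5) + 1·(5−9)) = ½·(451/2 + 66 − 4) = 575/4.
[GEF] = ½·(1·(9−(-23/2)) + (-4)·(-23/2−(23/18)) + 1·(23/18−9)) = ½·(41/2 + 460/9 − 139/18) = 575/18, so the D-coordinate is (575/18)/(575/4) = 2/9.
[DGF] = ½·(11·(23/18−(-23/2)) + 1·(-23/2−5) + 1·(5−(23/18))) = ½·(1265/9 − 33/2 + 67/18) = 575/9, so the E-coordinate is 4/9.
[DEG] = ½·(11·(9−(23/18)) + (-4)·(23/18−5) + 1·(5−9)) = ½·(1529/18 + 134/9 − 4) = 575/12, so the F-coordinate is 1/3.

(2/9, 4/9, 1/3)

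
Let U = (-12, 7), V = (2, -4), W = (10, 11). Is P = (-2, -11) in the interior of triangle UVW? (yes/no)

Barycentric coordinates of P: (2/149, 218/149, -71/149).
The three coordinates are positive, positive, negative; a point is interior exactly when all three are positive.

no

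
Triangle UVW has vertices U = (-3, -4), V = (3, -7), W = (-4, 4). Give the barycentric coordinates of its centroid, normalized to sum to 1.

(1/3, 1/3, 1/3)

The centroid is the average of the vertices, so each weight is 1/3.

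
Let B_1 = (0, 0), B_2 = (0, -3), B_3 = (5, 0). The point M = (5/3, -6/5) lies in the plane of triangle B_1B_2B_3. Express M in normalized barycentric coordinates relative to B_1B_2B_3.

Signed area of the reference triangle: [B_1B_2B_3] = ½·(0·(-3−0) + 0·(0−0) + 5·(0−(-3))) = ½·(0 + 0 + 15) = 15/2.
[MB_2B_3] = ½·((5/3)·(-3−0) + 0·(0−(-6/5)) + 5·(-6/5−(-3))) = ½·(-5 + 0 + 9) = 2, so the B_1-coordinate is 2/(15/2) = 4/15.
[B_1MB_3] = ½·(0·(-6/5−0) + (5/3)·(0−0) + 5·(0−(-6/5))) = ½·(0 + 0 + 6) = 3, so the B_2-coordinate is 2/5.
[B_1B_2M] = ½·(0·(-3−(-6/5)) + 0·(-6/5−0) + (5/3)·(0−(-3))) = ½·(0 + 0 + 5) = 5/2, so the B_3-coordinate is 1/3.
Check: 4/15 + 2/5 + 1/3 = 1.

(4/15, 2/5, 1/3)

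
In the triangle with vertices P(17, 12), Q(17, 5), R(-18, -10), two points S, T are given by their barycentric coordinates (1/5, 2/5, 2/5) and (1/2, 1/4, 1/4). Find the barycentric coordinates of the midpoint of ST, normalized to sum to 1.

(7/20, 13/40, 13/40)

Since both coordinate triples sum to 1, the midpoint's barycentrics are the componentwise average.
(1/5+1/2)/2 = 7/20; similarly 13/40 and 13/40.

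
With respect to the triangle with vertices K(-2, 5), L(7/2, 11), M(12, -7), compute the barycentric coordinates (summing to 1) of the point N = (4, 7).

(1/6, 2/3, 1/6)

Signed area of the reference triangle: [KLM] = ½·((-2)·(11−(-7)) + (7/2)·(-7−5) + 12·(5−11)) = ½·(-36 − 42 − 72) = -75.
[NLM] = ½·(4·(11−(-7)) + (7/2)·(-7−7) + 12·(7−11)) = ½·(72 − 49 − 48) = -25/2, so the K-coordinate is (-25/2)/(-75) = 1/6.
[KNM] = ½·((-2)·(7−(-7)) + 4·(-7−5) + 12·(5−7)) = ½·(-28 − 48 − 24) = -50, so the L-coordinate is 2/3.
[KLN] = ½·((-2)·(11−7) + (7/2)·(7−5) + 4·(5−11)) = ½·(-8 + 7 − 24) = -25/2, so the M-coordinate is 1/6.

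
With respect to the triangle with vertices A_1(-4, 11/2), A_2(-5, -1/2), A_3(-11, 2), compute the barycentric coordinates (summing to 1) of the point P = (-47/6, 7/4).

Signed area of the reference triangle: [A_1A_2A_3] = ½·((-4)·(-1/2−2) + (-5)·(2−(11/2)) + (-11)·(11/2−(-1/2))) = ½·(10 + 35/2 − 66) = -77/4.
[PA_2A_3] = ½·((-47/6)·(-1/2−2) + (-5)·(2−(7/4)) + (-11)·(7/4−(-1/2))) = ½·(235/12 − 5/4 − 99/4) = -77/24, so the A_1-coordinate is (-77/24)/(-77/4) = 1/6.
[A_1PA_3] = ½·((-4)·(7/4−2) + (-47/6)·(2−(11/2)) + (-11)·(11/2−(7/4))) = ½·(1 + 329/12 − 165/4) = -77/12, so the A_2-coordinate is 1/3.
[A_1A_2P] = ½·((-4)·(-1/2−(7/4)) + (-5)·(7/4−(11/2)) + (-47/6)·(11/2−(-1/2))) = ½·(9 + 75/4 − 47) = -77/8, so the A_3-coordinate is 1/2.

(1/6, 1/3, 1/2)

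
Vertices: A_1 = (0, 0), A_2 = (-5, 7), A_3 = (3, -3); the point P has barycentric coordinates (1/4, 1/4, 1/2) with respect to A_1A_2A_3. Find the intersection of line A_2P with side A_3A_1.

Line A_2P meets A_3A_1 where the A_2-coordinate vanishes; zeroing P's A_2-weight and renormalizing leaves A_3, A_1-weights 1/2 : 1/4 → (2/3, 1/3).
So Q = (2/3)·A_3 + (1/3)·A_1 = (2, -2).

(2, -2)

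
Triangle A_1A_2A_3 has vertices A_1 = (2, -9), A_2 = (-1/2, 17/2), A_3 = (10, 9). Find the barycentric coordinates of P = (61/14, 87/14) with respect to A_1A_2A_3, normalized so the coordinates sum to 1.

Signed area of the reference triangle: [A_1A_2A_3] = ½·(2·(17/2−9) + (-1/2)·(9−(-9)) + 10·(-9−(17/2))) = ½·(-1 − 9 − 175) = -185/2.
[PA_2A_3] = ½·((61/14)·(17/2−9) + (-1/2)·(9−(87/14)) + 10·(87/14−(17/2))) = ½·(-61/28 − 39/28 − 160/7) = -185/14, so the A_1-coordinate is (-185/14)/(-185/2) = 1/7.
[A_1PA_3] = ½·(2·(87/14−9) + (61/14)·(9−(-9)) + 10·(-9−(87/14))) = ½·(-39/7 + 549/7 − 1065/7) = -555/14, so the A_2-coordinate is 3/7.
[A_1A_2P] = ½·(2·(17/2−(87/14)) + (-1/2)·(87/14−(-9)) + (61/14)·(-9−(17/2))) = ½·(32/7 − 213/28 − 305/4) = -555/14, so the A_3-coordinate is 3/7.

(1/7, 3/7, 3/7)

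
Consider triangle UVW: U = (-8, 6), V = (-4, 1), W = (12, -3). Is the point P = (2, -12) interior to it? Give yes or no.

Barycentric coordinates of P: (-23/8, 135/32, -11/32).
The three coordinates are negative, positive, negative; a point is interior exactly when all three are positive.

no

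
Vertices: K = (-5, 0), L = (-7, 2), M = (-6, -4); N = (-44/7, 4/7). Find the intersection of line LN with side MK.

(-16/3, -4/3)

Barycentric coordinates of N with respect to KLM: (2/7, 4/7, 1/7).
On side MK the L-coordinate is zero; dropping N's L-weight 4/7 and renormalizing the remaining 1/7 : 2/7 gives weights 1/3, 2/3 on M, K.
J = (1/3)·(-6, -4) + (2/3)·(-5, 0) = (-16/3, -4/3).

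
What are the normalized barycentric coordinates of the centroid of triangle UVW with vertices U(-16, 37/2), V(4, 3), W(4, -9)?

The centroid is the average of the vertices, so each weight is 1/3.

(1/3, 1/3, 1/3)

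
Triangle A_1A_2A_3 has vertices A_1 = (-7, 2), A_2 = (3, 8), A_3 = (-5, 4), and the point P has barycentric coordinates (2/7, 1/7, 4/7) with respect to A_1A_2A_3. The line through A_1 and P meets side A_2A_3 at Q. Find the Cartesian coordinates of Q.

Line A_1P meets A_2A_3 where the A_1-coordinate vanishes; zeroing P's A_1-weight and renormalizing leaves A_2, A_3-weights 1/7 : 4/7 → (1/5, 4/5).
So Q = (1/5)·A_2 + (4/5)·A_3 = (-17/5, 24/5).

(-17/5, 24/5)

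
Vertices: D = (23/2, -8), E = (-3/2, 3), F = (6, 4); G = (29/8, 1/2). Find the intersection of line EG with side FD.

Barycentric coordinates of G with respect to DEF: (1/4, 1/2, 1/4).
On side FD the E-coordinate is zero; dropping G's E-weight 1/2 and renormalizing the remaining 1/4 : 1/4 gives weights 1/2, 1/2 on F, D.
H = (1/2)·(6, 4) + (1/2)·(23/2, -8) = (35/4, -2).

(35/4, -2)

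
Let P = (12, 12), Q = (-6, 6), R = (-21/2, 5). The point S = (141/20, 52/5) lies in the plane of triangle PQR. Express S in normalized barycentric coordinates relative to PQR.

Signed area of the reference triangle: [PQR] = ½·(12·(6−5) + (-6)·(5−12) + (-21/2)·(12−6)) = ½·(12 + 42 − 63) = -9/2.
[SQR] = ½·((141/20)·(6−5) + (-6)·(5−(52/5)) + (-21/2)·(52/5−6)) = ½·(141/20 + 162/5 − 231/5) = -27/8, so the P-coordinate is (-27/8)/(-9/2) = 3/4.
[PSR] = ½·(12·(52/5−5) + (141/20)·(5−12) + (-21/2)·(12−(52/5))) = ½·(324/5 − 987/20 − 84/5) = -27/40, so the Q-coordinate is 3/20.
[PQS] = ½·(12·(6−(52/5)) + (-6)·(52/5−12) + (141/20)·(12−6)) = ½·(-264/5 + 48/5 + 423/10) = -9/20, so the R-coordinate is 1/10.
Check: 3/4 + 3/20 + 1/10 = 1.

(3/4, 3/20, 1/10)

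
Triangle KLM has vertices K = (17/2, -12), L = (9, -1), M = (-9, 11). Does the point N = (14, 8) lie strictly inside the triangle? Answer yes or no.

Barycentric coordinates of N: (-37/34, 953/408, -101/408).
The three coordinates are negative, positive, negative; a point is interior exactly when all three are positive.

no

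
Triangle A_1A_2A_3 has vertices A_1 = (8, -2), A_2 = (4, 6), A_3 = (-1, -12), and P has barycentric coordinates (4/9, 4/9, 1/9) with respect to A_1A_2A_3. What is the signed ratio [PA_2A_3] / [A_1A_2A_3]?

4/9

The signed ratio [PA_2A_3]/[A_1A_2A_3] equals the barycentric coordinate of P at vertex A_1, which is 4/9.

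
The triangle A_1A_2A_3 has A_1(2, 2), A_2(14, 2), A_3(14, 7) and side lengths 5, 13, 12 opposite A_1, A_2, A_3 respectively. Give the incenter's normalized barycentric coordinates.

The incenter has barycentric coordinates proportional to the opposite side lengths: (5 : 13 : 12).
Normalizing by 5+13+12 = 30 gives (1/6, 13/30, 2/5).

(1/6, 13/30, 2/5)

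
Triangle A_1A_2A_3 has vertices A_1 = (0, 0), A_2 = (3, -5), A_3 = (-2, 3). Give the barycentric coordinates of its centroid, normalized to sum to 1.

The centroid is the average of the vertices, so each weight is 1/3.

(1/3, 1/3, 1/3)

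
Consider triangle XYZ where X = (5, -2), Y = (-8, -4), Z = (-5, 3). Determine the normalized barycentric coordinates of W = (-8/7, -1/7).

Signed area of the reference triangle: [XYZ] = ½·(5·(-4−3) + (-8)·(3−(-2)) + (-5)·(-2−(-4))) = ½·(-35 − 40 − 10) = -85/2.
[WYZ] = ½·((-8/7)·(-4−3) + (-8)·(3−(-1/7)) + (-5)·(-1/7−(-4))) = ½·(8 − 176/7 − 135/7) = -255/14, so the X-coordinate is (-255/14)/(-85/2) = 3/7.
[XWZ] = ½·(5·(-1/7−3) + (-8/7)·(3−(-2)) + (-5)·(-2−(-1/7))) = ½·(-110/7 − 40/7 + 65/7) = -85/14, so the Y-coordinate is 1/7.
[XYW] = ½·(5·(-4−(-1/7)) + (-8)·(-1/7−(-2)) + (-8/7)·(-2−(-4))) = ½·(-135/7 − 104/7 − 16/7) = -255/14, so the Z-coordinate is 3/7.

(3/7, 1/7, 3/7)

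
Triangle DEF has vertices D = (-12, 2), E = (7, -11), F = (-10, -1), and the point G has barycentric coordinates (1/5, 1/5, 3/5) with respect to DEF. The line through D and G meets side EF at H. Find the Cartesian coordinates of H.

Line DG meets EF where the D-coordinate vanishes; zeroing G's D-weight and renormalizing leaves E, F-weights 1/5 : 3/5 → (1/4, 3/4).
So H = (1/4)·E + (3/4)·F = (-23/4, -7/2).

(-23/4, -7/2)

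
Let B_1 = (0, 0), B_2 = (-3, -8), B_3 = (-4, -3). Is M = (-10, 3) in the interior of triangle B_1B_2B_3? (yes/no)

Barycentric coordinates of M: (-24/23, -42/23, 89/23).
The three coordinates are negative, negative, positive; a point is interior exactly when all three are positive.

no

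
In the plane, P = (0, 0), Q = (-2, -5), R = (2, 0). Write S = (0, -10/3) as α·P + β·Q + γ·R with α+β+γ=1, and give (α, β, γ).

Signed area of the reference triangle: [PQR] = ½·(0·(-5−0) + (-2)·(0−0) + 2·(0−(-5))) = ½·(0 + 0 + 10) = 5.
[SQR] = ½·(0·(-5−0) + (-2)·(0−(-10/3)) + 2·(-10/3−(-5))) = ½·(0 − 20/3 + 10/3) = -5/3, so the P-coordinate is (-5/3)/5 = -1/3.
[PSR] = ½·(0·(-10/3−0) + 0·(0−0) + 2·(0−(-10/3))) = ½·(0 + 0 + 20/3) = 10/3, so the Q-coordinate is 2/3.
[PQS] = ½·(0·(-5−(-10/3)) + (-2)·(-10/3−0) + 0·(0−(-5))) = ½·(0 + 20/3 + 0) = 10/3, so the R-coordinate is 2/3.
Check: -1/3 + 2/3 + 2/3 = 1.

(-1/3, 2/3, 2/3)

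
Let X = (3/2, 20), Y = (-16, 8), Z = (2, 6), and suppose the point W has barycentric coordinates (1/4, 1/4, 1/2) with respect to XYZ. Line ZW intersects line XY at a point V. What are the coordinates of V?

Line ZW meets XY where the Z-coordinate vanishes; zeroing W's Z-weight and renormalizing leaves X, Y-weights 1/4 : 1/4 → (1/2, 1/2).
So V = (1/2)·X + (1/2)·Y = (-29/4, 14).

(-29/4, 14)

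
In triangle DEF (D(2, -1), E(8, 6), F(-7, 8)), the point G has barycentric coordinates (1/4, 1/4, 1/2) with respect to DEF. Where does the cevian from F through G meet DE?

Line FG meets DE where the F-coordinate vanishes; zeroing G's F-weight and renormalizing leaves D, E-weights 1/4 : 1/4 → (1/2, 1/2).
So H = (1/2)·D + (1/2)·E = (5, 5/2).

(5, 5/2)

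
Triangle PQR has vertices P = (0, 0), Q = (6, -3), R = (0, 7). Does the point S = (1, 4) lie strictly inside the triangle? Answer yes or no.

yes

Barycentric coordinates of S: (4/21, 1/6, 9/14).
The three coordinates are positive, positive, positive; a point is interior exactly when all three are positive.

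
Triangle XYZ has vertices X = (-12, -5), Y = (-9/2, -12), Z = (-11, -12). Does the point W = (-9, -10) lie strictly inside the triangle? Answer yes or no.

yes

Barycentric coordinates of W: (2/7, 32/91, 33/91).
The three coordinates are positive, positive, positive; a point is interior exactly when all three are positive.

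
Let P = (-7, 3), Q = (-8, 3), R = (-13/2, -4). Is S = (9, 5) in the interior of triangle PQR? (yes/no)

Barycentric coordinates of S: (122/7, -113/7, -2/7).
The three coordinates are positive, negative, negative; a point is interior exactly when all three are positive.

no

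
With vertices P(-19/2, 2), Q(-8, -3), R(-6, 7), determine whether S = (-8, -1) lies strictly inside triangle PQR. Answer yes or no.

yes

Barycentric coordinates of S: (4/25, 18/25, 3/25).
The three coordinates are positive, positive, positive; a point is interior exactly when all three are positive.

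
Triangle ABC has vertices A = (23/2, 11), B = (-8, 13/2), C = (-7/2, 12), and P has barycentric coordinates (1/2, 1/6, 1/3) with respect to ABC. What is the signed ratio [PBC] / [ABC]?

1/2

The signed ratio [PBC]/[ABC] equals the barycentric coordinate of P at vertex A, which is 1/2.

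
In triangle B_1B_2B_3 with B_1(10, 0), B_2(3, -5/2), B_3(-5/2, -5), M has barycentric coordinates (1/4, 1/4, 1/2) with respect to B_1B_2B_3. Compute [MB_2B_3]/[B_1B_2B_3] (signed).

The signed ratio [MB_2B_3]/[B_1B_2B_3] equals the barycentric coordinate of M at vertex B_1, which is 1/4.

1/4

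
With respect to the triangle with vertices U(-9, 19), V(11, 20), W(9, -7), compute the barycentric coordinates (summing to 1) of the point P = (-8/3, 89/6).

Signed area of the reference triangle: [UVW] = ½·((-9)·(20−(-7)) + 11·(-7−19) + 9·(19−20)) = ½·(-243 − 286 − 9) = -269.
[PVW] = ½·((-8/3)·(20−(-7)) + 11·(-7−(89/6)) + 9·(89/6−20)) = ½·(-72 − 1441/6 − 93/2) = -538/3, so the U-coordinate is (-538/3)/(-269) = 2/3.
[UPW] = ½·((-9)·(89/6−(-7)) + (-8/3)·(-7−19) + 9·(19−(89/6))) = ½·(-393/2 + 208/3 + 75/2) = -269/6, so the V-coordinate is 1/6.
[UVP] = ½·((-9)·(20−(89/6)) + 11·(89/6−19) + (-8/3)·(19−20)) = ½·(-93/2 − 275/6 + 8/3) = -269/6, so the W-coordinate is 1/6.

(2/3, 1/6, 1/6)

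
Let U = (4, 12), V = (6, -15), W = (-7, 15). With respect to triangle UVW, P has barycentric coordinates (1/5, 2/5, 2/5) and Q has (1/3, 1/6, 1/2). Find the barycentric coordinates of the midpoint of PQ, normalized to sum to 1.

(4/15, 17/60, 9/20)

Since both coordinate triples sum to 1, the midpoint's barycentrics are the componentwise average.
(1/5+1/3)/2 = 4/15; similarly 17/60 and 9/20.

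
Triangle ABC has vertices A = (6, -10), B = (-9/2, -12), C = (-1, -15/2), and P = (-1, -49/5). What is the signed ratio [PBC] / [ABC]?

1/5

[ABC] = ½·(6·(-12−(-15/2)) + (-9/2)·(-15/2−(-10)) + (-1)·(-10−(-12))) = ½·(-27 − 45/4 − 2) = -161/8.
[PBC] = ½·((-1)·(-12−(-15/2)) + (-9/2)·(-15/2−(-49/5)) + (-1)·(-49/5−(-12))) = ½·(9/2 − 207/20 − 11/5) = -161/40, so the ratio is (-161/40)/(-161/8) = 1/5.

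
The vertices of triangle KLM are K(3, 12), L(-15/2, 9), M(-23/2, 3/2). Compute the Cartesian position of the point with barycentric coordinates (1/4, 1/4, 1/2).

(-55/8, 6)

N = (1/4)·K + (1/4)·L + (1/2)·M.
x-coordinate: (1/4)·3 + (1/4)·(-15/2) + (1/2)·(-23/2) = -55/8.
y-coordinate: (1/4)·12 + (1/4)·9 + (1/2)·(3/2) = 6.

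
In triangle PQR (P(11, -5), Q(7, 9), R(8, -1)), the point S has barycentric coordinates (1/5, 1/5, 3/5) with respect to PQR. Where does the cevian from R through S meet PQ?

(9, 2)

Line RS meets PQ where the R-coordinate vanishes; zeroing S's R-weight and renormalizing leaves P, Q-weights 1/5 : 1/5 → (1/2, 1/2).
So T = (1/2)·P + (1/2)·Q = (9, 2).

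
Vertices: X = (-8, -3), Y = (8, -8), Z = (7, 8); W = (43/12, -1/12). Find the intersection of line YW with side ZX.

(11/8, 31/8)

Barycentric coordinates of W with respect to XYZ: (1/4, 1/3, 5/12).
On side ZX the Y-coordinate is zero; dropping W's Y-weight 1/3 and renormalizing the remaining 5/12 : 1/4 gives weights 5/8, 3/8 on Z, X.
V = (5/8)·(7, 8) + (3/8)·(-8, -3) = (11/8, 31/8).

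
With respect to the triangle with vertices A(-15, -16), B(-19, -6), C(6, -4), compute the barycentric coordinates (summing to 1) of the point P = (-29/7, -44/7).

Signed area of the reference triangle: [ABC] = ½·((-15)·(-6−(-4)) + (-19)·(-4−(-16)) + 6·(-16−(-6))) = ½·(30 − 228 − 60) = -129.
[PBC] = ½·((-29/7)·(-6−(-4)) + (-19)·(-4−(-44/7)) + 6·(-44/7−(-6))) = ½·(58/7 − 304/7 − 12/7) = -129/7, so the A-coordinate is (-129/7)/(-129) = 1/7.
[APC] = ½·((-15)·(-44/7−(-4)) + (-29/7)·(-4−(-16)) + 6·(-16−(-44/7))) = ½·(240/7 − 348/7 − 408/7) = -258/7, so the B-coordinate is 2/7.
[ABP] = ½·((-15)·(-6−(-44/7)) + (-19)·(-44/7−(-16)) + (-29/7)·(-16−(-6))) = ½·(-30/7 − 1292/7 + 290/7) = -516/7, so the C-coordinate is 4/7.
Check: 1/7 + 2/7 + 4/7 = 1.

(1/7, 2/7, 4/7)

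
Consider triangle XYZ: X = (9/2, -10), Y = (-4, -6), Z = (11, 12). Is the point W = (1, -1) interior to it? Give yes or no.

yes

Barycentric coordinates of W: (5/71, 271/426, 125/426).
The three coordinates are positive, positive, positive; a point is interior exactly when all three are positive.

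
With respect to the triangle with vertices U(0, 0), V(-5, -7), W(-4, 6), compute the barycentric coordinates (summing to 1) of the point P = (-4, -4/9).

Signed area of the reference triangle: [UVW] = ½·(0·(-7−6) + (-5)·(6−0) + (-4)·(0−(-7))) = ½·(0 − 30 − 28) = -29.
[PVW] = ½·((-4)·(-7−6) + (-5)·(6−(-4/9)) + (-4)·(-4/9−(-7))) = ½·(52 − 290/9 − 236/9) = -29/9, so the U-coordinate is (-29/9)/(-29) = 1/9.
[UPW] = ½·(0·(-4/9−6) + (-4)·(6−0) + (-4)·(0−(-4/9))) = ½·(0 − 24 − 16/9) = -116/9, so the V-coordinate is 4/9.
[UVP] = ½·(0·(-7−(-4/9)) + (-5)·(-4/9−0) + (-4)·(0−(-7))) = ½·(0 + 20/9 − 28) = -116/9, so the W-coordinate is 4/9.
Check: 1/9 + 4/9 + 4/9 = 1.

(1/9, 4/9, 4/9)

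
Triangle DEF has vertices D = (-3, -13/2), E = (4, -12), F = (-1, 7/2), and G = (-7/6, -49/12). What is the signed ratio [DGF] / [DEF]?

[DEF] = ½·((-3)·(-12−(7/2)) + 4·(7/2−(-13/2)) + (-1)·(-13/2−(-12))) = ½·(93/2 + 40 − 11/2) = 81/2.
[DGF] = ½·((-3)·(-49/12−(7/2)) + (-7/6)·(7/2−(-13/2)) + (-1)·(-13/2−(-49/12))) = ½·(91/4 − 35/3 + 29/12) = 27/4, so the ratio is (27/4)/(81/2) = 1/6.

1/6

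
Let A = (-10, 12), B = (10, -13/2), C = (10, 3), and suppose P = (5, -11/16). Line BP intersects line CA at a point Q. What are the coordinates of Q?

Barycentric coordinates of P with respect to ABC: (1/4, 5/8, 1/8).
On side CA the B-coordinate is zero; dropping P's B-weight 5/8 and renormalizing the remaining 1/8 : 1/4 gives weights 1/3, 2/3 on C, A.
Q = (1/3)·(10, 3) + (2/3)·(-10, 12) = (-10/3, 9).

(-10/3, 9)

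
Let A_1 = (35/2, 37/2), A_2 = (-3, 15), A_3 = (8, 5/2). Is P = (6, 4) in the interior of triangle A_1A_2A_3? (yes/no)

no

Barycentric coordinates of P: (-34/1179, 185/1179, 1028/1179).
The three coordinates are negative, positive, positive; a point is interior exactly when all three are positive.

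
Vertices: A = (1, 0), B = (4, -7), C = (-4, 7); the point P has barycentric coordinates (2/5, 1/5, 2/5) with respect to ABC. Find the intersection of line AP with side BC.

(-4/3, 7/3)

Line AP meets BC where the A-coordinate vanishes; zeroing P's A-weight and renormalizing leaves B, C-weights 1/5 : 2/5 → (1/3, 2/3).
So Q = (1/3)·B + (2/3)·C = (-4/3, 7/3).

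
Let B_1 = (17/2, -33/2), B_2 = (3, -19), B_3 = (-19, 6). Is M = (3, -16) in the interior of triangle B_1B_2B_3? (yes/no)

Barycentric coordinates of M: (12/35, 4/7, 3/35).
The three coordinates are positive, positive, positive; a point is interior exactly when all three are positive.

yes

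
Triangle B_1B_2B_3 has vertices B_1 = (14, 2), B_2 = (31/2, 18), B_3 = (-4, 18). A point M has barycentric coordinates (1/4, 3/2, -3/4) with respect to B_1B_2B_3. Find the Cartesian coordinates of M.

(119/4, 14)

M = (1/4)·B_1 + (3/2)·B_2 + (-3/4)·B_3.
x-coordinate: (1/4)·14 + (3/2)·(31/2) + (-3/4)·(-4) = 119/4.
y-coordinate: (1/4)·2 + (3/2)·18 + (-3/4)·18 = 14.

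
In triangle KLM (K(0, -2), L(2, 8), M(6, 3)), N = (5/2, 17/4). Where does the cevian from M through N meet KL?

(4/3, 14/3)

Barycentric coordinates of N with respect to KLM: (1/4, 1/2, 1/4).
On side KL the M-coordinate is zero; dropping N's M-weight 1/4 and renormalizing the remaining 1/4 : 1/2 gives weights 1/3, 2/3 on K, L.
J = (1/3)·(0, -2) + (2/3)·(2, 8) = (4/3, 14/3).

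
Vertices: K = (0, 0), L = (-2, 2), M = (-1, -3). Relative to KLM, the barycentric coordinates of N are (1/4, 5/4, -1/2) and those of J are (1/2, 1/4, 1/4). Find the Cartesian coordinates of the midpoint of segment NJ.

(-11/8, 15/8)

Barycentric coordinates of the midpoint are the average: (3/8, 3/4, -1/8).
Converting: (3/8)·K + (3/4)·L + (-1/8)·M = (-11/8, 15/8).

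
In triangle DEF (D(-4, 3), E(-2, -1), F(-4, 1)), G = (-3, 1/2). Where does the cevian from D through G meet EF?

Barycentric coordinates of G with respect to DEF: (1/4, 1/2, 1/4).
On side EF the D-coordinate is zero; dropping G's D-weight 1/4 and renormalizing the remaining 1/2 : 1/4 gives weights 2/3, 1/3 on E, F.
H = (2/3)·(-2, -1) + (1/3)·(-4, 1) = (-8/3, -1/3).

(-8/3, -1/3)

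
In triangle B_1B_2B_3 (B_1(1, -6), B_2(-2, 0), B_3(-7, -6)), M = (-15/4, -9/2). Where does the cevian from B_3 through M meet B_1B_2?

Barycentric coordinates of M with respect to B_1B_2B_3: (1/4, 1/4, 1/2).
On side B_1B_2 the B_3-coordinate is zero; dropping M's B_3-weight 1/2 and renormalizing the remaining 1/4 : 1/4 gives weights 1/2, 1/2 on B_1, B_2.
N = (1/2)·(1, -6) + (1/2)·(-2, 0) = (-1/2, -3).

(-1/2, -3)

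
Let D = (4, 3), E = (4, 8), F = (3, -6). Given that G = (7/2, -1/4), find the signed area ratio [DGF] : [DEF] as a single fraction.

[DEF] = ½·(4·(8−(-6)) + 4·(-6−3) + 3·(3−8)) = ½·(56 − 36 − 15) = 5/2.
[DGF] = ½·(4·(-1/4−(-6)) + (7/2)·(-6−3) + 3·(3−(-1/4))) = ½·(23 − 63/2 + 39/4) = 5/8, so the ratio is (5/8)/(5/2) = 1/4.

1/4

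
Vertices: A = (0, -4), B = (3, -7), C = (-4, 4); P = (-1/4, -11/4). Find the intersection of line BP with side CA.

Barycentric coordinates of P with respect to ABC: (1/2, 1/4, 1/4).
On side CA the B-coordinate is zero; dropping P's B-weight 1/4 and renormalizing the remaining 1/4 : 1/2 gives weights 1/3, 2/3 on C, A.
Q = (1/3)·(-4, 4) + (2/3)·(0, -4) = (-4/3, -4/3).

(-4/3, -4/3)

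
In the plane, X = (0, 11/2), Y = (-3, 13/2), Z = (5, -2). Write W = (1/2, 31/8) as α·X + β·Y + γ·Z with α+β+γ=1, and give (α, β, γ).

Signed area of the reference triangle: [XYZ] = ½·(0·(13/2−(-2)) + (-3)·(-2−(11/2)) + 5·(11/2−(13/2))) = ½·(0 + 45/2 − 5) = 35/4.
[WYZ] = ½·((1/2)·(13/2−(-2)) + (-3)·(-2−(31/8)) + 5·(31/8−(13/2))) = ½·(17/4 + 141/8 − 105/8) = 35/8, so the X-coordinate is (35/8)/(35/4) = 1/2.
[XWZ] = ½·(0·(31/8−(-2)) + (1/2)·(-2−(11/2)) + 5·(11/2−(31/8))) = ½·(0 − 15/4 + 65/8) = 35/16, so the Y-coordinate is 1/4.
[XYW] = ½·(0·(13/2−(31/8)) + (-3)·(31/8−(11/2)) + (1/2)·(11/2−(13/2))) = ½·(0 + 39/8 − 1/2) = 35/16, so the Z-coordinate is 1/4.

(1/2, 1/4, 1/4)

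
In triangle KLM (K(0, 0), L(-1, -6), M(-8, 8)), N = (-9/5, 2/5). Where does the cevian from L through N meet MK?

(-2, 2)

Barycentric coordinates of N with respect to KLM: (3/5, 1/5, 1/5).
On side MK the L-coordinate is zero; dropping N's L-weight 1/5 and renormalizing the remaining 1/5 : 3/5 gives weights 1/4, 3/4 on M, K.
J = (1/4)·(-8, 8) + (3/4)·(0, 0) = (-2, 2).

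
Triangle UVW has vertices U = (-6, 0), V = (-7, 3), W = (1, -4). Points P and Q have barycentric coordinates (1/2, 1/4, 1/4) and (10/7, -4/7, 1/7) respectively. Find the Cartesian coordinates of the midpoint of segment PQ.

Barycentric coordinates of the midpoint are the average: (27/28, -9/56, 11/56).
Converting: (27/28)·U + (-9/56)·V + (11/56)·W = (-125/28, -71/56).

(-125/28, -71/56)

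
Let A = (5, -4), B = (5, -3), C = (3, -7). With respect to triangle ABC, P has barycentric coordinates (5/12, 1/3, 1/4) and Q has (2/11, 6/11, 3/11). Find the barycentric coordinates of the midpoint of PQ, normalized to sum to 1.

Since both coordinate triples sum to 1, the midpoint's barycentrics are the componentwise average.
(5/12+2/11)/2 = 79/264; similarly 29/66 and 23/88.

(79/264, 29/66, 23/88)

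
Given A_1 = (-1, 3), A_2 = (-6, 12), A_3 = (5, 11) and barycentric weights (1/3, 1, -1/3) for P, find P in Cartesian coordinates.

P = (1/3)·A_1 + 1·A_2 + (-1/3)·A_3.
x-coordinate: (1/3)·(-1) + 1·(-6) + (-1/3)·5 = -8.
y-coordinate: (1/3)·3 + 1·12 + (-1/3)·11 = 28/3.

(-8, 28/3)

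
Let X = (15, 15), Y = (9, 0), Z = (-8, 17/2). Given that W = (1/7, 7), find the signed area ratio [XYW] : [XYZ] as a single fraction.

[XYZ] = ½·(15·(0−(17/2)) + 9·(17/2−15) + (-8)·(15−0)) = ½·(-255/2 − 117/2 − 120) = -153.
[XYW] = ½·(15·(0−7) + 9·(7−15) + (1/7)·(15−0)) = ½·(-105 − 72 + 15/7) = -612/7, so the ratio is (-612/7)/(-153) = 4/7.

4/7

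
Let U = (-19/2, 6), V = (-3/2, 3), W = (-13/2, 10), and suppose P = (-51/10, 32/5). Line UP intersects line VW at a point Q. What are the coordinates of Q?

Barycentric coordinates of P with respect to UVW: (1/5, 2/5, 2/5).
On side VW the U-coordinate is zero; dropping P's U-weight 1/5 and renormalizing the remaining 2/5 : 2/5 gives weights 1/2, 1/2 on V, W.
Q = (1/2)·(-3/2, 3) + (1/2)·(-13/2, 10) = (-4, 13/2).

(-4, 13/2)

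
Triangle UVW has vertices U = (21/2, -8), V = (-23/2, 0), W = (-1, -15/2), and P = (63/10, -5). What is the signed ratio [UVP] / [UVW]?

[UVW] = ½·((21/2)·(0−(-15/2)) + (-23/2)·(-15/2−(-8)) + (-1)·(-8−0)) = ½·(315/4 − 23/4 + 8) = 81/2.
[UVP] = ½·((21/2)·(0−(-5)) + (-23/2)·(-5−(-8)) + (63/10)·(-8−0)) = ½·(105/2 − 69/2 − 252/5) = -81/5, so the ratio is (-81/5)/(81/2) = -2/5.

-2/5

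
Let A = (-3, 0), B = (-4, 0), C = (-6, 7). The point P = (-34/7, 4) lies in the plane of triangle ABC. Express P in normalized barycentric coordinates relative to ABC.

(2/7, 1/7, 4/7)

Signed area of the reference triangle: [ABC] = ½·((-3)·(0−7) + (-4)·(7−0) + (-6)·(0−0)) = ½·(21 − 28 + 0) = -7/2.
[PBC] = ½·((-34/7)·(0−7) + (-4)·(7−4) + (-6)·(4−0)) = ½·(34 − 12 − 24) = -1, so the A-coordinate is (-1)/(-7/2) = 2/7.
[APC] = ½·((-3)·(4−7) + (-34/7)·(7−0) + (-6)·(0−4)) = ½·(9 − 34 + 24) = -1/2, so the B-coordinate is 1/7.
[ABP] = ½·((-3)·(0−4) + (-4)·(4−0) + (-34/7)·(0−0)) = ½·(12 − 16 + 0) = -2, so the C-coordinate is 4/7.
Check: 2/7 + 1/7 + 4/7 = 1.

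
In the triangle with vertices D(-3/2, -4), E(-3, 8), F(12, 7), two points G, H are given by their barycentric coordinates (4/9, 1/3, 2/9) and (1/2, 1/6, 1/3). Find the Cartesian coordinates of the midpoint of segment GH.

(15/8, 37/18)

Barycentric coordinates of the midpoint are the average: (17/36, 1/4, 5/18).
Converting: (17/36)·D + (1/4)·E + (5/18)·F = (15/8, 37/18).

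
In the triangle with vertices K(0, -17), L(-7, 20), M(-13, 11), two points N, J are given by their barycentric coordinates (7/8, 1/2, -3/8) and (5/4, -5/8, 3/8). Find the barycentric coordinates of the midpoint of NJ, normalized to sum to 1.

(17/16, -1/16, 0)

Since both coordinate triples sum to 1, the midpoint's barycentrics are the componentwise average.
(7/8+5/4)/2 = 17/16; similarly -1/16 and 0.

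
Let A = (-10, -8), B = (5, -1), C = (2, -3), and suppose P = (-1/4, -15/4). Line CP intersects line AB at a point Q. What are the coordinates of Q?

Barycentric coordinates of P with respect to ABC: (1/4, 1/4, 1/2).
On side AB the C-coordinate is zero; dropping P's C-weight 1/2 and renormalizing the remaining 1/4 : 1/4 gives weights 1/2, 1/2 on A, B.
Q = (1/2)·(-10, -8) + (1/2)·(5, -1) = (-5/2, -9/2).

(-5/2, -9/2)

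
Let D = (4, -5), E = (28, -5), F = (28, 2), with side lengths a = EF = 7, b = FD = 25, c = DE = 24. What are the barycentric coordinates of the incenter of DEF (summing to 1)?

(1/8, 25/56, 3/7)

The incenter has barycentric coordinates proportional to the opposite side lengths: (7 : 25 : 24).
Normalizing by 7+25+24 = 56 gives (1/8, 25/56, 3/7).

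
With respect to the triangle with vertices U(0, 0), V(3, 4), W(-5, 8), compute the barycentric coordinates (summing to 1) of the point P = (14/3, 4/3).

Signed area of the reference triangle: [UVW] = ½·(0·(4−8) + 3·(8−0) + (-5)·(0−4)) = ½·(0 + 24 + 20) = 22.
[PVW] = ½·((14/3)·(4−8) + 3·(8−(4/3)) + (-5)·(4/3−4)) = ½·(-56/3 + 20 + 40/3) = 22/3, so the U-coordinate is (22/3)/22 = 1/3.
[UPW] = ½·(0·(4/3−8) + (14/3)·(8−0) + (-5)·(0−(4/3))) = ½·(0 + 112/3 + 20/3) = 22, so the V-coordinate is 1.
[UVP] = ½·(0·(4−(4/3)) + 3·(4/3−0) + (14/3)·(0−4)) = ½·(0 + 4 − 56/3) = -22/3, so the W-coordinate is -1/3.
Check: 1/3 + 1 − 1/3 = 1.

(1/3, 1, -1/3)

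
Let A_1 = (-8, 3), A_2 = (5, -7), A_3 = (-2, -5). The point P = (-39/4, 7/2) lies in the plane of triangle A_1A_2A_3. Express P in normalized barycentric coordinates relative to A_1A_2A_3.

Signed area of the reference triangle: [A_1A_2A_3] = ½·((-8)·(-7−(-5)) + 5·(-5−3) + (-2)·(3−(-7))) = ½·(16 − 40 − 20) = -22.
[PA_2A_3] = ½·((-39/4)·(-7−(-5)) + 5·(-5−(7/2)) + (-2)·(7/2−(-7))) = ½·(39/2 − 85/2 − 21) = -22, so the A_1-coordinate is (-22)/(-22) = 1.
[A_1PA_3] = ½·((-8)·(7/2−(-5)) + (-39/4)·(-5−3) + (-2)·(3−(7/2))) = ½·(-68 + 78 + 1) = 11/2, so the A_2-coordinate is -1/4.
[A_1A_2P] = ½·((-8)·(-7−(7/2)) + 5·(7/2−3) + (-39/4)·(3−(-7))) = ½·(84 + 5/2 − 195/2) = -11/2, so the A_3-coordinate is 1/4.
Check: 1 − 1/4 + 1/4 = 1.

(1, -1/4, 1/4)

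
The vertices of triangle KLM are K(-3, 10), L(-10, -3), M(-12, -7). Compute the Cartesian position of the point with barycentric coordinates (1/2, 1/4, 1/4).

N = (1/2)·K + (1/4)·L + (1/4)·M.
x-coordinate: (1/2)·(-3) + (1/4)·(-10) + (1/4)·(-12) = -7.
y-coordinate: (1/2)·10 + (1/4)·(-3) + (1/4)·(-7) = 5/2.

(-7, 5/2)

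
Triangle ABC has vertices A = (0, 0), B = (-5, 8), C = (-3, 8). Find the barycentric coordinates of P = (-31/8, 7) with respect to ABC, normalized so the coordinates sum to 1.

(1/8, 5/8, 1/4)

Signed area of the reference triangle: [ABC] = ½·(0·(8−8) + (-5)·(8−0) + (-3)·(0−8)) = ½·(0 − 40 + 24) = -8.
[PBC] = ½·((-31/8)·(8−8) + (-5)·(8−7) + (-3)·(7−8)) = ½·(0 − 5 + 3) = -1, so the A-coordinate is (-1)/(-8) = 1/8.
[APC] = ½·(0·(7−8) + (-31/8)·(8−0) + (-3)·(0−7)) = ½·(0 − 31 + 21) = -5, so the B-coordinate is 5/8.
[ABP] = ½·(0·(8−7) + (-5)·(7−0) + (-31/8)·(0−8)) = ½·(0 − 35 + 31) = -2, so the C-coordinate is 1/4.
Check: 1/8 + 5/8 + 1/4 = 1.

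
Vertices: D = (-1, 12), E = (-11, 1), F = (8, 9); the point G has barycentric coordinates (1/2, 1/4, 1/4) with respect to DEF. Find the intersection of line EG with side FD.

Line EG meets FD where the E-coordinate vanishes; zeroing G's E-weight and renormalizing leaves F, D-weights 1/4 : 1/2 → (1/3, 2/3).
So H = (1/3)·F + (2/3)·D = (2, 11).

(2, 11)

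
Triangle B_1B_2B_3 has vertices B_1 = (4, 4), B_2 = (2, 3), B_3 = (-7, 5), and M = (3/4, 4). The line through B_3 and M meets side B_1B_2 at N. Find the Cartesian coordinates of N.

Barycentric coordinates of M with respect to B_1B_2B_3: (1/2, 1/4, 1/4).
On side B_1B_2 the B_3-coordinate is zero; dropping M's B_3-weight 1/4 and renormalizing the remaining 1/2 : 1/4 gives weights 2/3, 1/3 on B_1, B_2.
N = (2/3)·(4, 4) + (1/3)·(2, 3) = (10/3, 11/3).

(10/3, 11/3)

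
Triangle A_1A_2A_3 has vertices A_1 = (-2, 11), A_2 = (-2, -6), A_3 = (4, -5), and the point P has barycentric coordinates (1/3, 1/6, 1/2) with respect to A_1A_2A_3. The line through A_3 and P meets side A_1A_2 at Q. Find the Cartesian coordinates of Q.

(-2, 16/3)

Line A_3P meets A_1A_2 where the A_3-coordinate vanishes; zeroing P's A_3-weight and renormalizing leaves A_1, A_2-weights 1/3 : 1/6 → (2/3, 1/3).
So Q = (2/3)·A_1 + (1/3)·A_2 = (-2, 16/3).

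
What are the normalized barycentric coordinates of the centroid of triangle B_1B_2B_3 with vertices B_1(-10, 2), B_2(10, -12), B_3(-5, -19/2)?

(1/3, 1/3, 1/3)

The centroid is the average of the vertices, so each weight is 1/3.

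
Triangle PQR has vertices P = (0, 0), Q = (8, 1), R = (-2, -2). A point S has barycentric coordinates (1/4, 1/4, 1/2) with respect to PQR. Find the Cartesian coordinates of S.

S = (1/4)·P + (1/4)·Q + (1/2)·R.
x-coordinate: (1/4)·0 + (1/4)·8 + (1/2)·(-2) = 1.
y-coordinate: (1/4)·0 + (1/4)·1 + (1/2)·(-2) = -3/4.

(1, -3/4)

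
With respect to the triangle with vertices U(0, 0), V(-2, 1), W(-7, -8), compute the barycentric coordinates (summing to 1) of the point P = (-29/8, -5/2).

(1/8, 1/2, 3/8)

Signed area of the reference triangle: [UVW] = ½·(0·(1−(-8)) + (-2)·(-8−0) + (-7)·(0−1)) = ½·(0 + 16 + 7) = 23/2.
[PVW] = ½·((-29/8)·(1−(-8)) + (-2)·(-8−(-5/2)) + (-7)·(-5/2−1)) = ½·(-261/8 + 11 + 49/2) = 23/16, so the U-coordinate is (23/16)/(23/2) = 1/8.
[UPW] = ½·(0·(-5/2−(-8)) + (-29/8)·(-8−0) + (-7)·(0−(-5/2))) = ½·(0 + 29 − 35/2) = 23/4, so the V-coordinate is 1/2.
[UVP] = ½·(0·(1−(-5/2)) + (-2)·(-5/2−0) + (-29/8)·(0−1)) = ½·(0 + 5 + 29/8) = 69/16, so the W-coordinate is 3/8.
Check: 1/8 + 1/2 + 3/8 = 1.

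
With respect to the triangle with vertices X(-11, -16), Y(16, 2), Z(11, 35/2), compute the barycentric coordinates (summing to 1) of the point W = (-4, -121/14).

Signed area of the reference triangle: [XYZ] = ½·((-11)·(2−(35/2)) + 16·(35/2−(-16)) + 11·(-16−2)) = ½·(341/2 + 536 − 198) = 1017/4.
[WYZ] = ½·((-4)·(2−(35/2)) + 16·(35/2−(-121/14)) + 11·(-121/14−2)) = ½·(62 + 2928/7 − 1639/14) = 5085/28, so the X-coordinate is (5085/28)/(1017/4) = 5/7.
[XWZ] = ½·((-11)·(-121/14−(35/2)) + (-4)·(35/2−(-16)) + 11·(-16−(-121/14))) = ½·(2013/7 − 134 − 1133/14) = 1017/28, so the Y-coordinate is 1/7.
[XYW] = ½·((-11)·(2−(-121/14)) + 16·(-121/14−(-16)) + (-4)·(-16−2)) = ½·(-1639/14 + 824/7 + 72) = 1017/28, so the Z-coordinate is 1/7.
Check: 5/7 + 1/7 + 1/7 = 1.

(5/7, 1/7, 1/7)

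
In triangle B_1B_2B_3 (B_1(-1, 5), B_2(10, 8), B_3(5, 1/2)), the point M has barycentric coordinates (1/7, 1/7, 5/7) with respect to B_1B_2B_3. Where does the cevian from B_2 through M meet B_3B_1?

Line B_2M meets B_3B_1 where the B_2-coordinate vanishes; zeroing M's B_2-weight and renormalizing leaves B_3, B_1-weights 5/7 : 1/7 → (5/6, 1/6).
So N = (5/6)·B_3 + (1/6)·B_1 = (4, 5/4).

(4, 5/4)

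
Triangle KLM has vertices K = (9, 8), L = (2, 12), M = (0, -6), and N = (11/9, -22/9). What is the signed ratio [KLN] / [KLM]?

7/9

[KLM] = ½·(9·(12−(-6)) + 2·(-6−8) + 0·(8−12)) = ½·(162 − 28 + 0) = 67.
[KLN] = ½·(9·(12−(-22/9)) + 2·(-22/9−8) + (11/9)·(8−12)) = ½·(130 − 188/9 − 44/9) = 469/9, so the ratio is (469/9)/67 = 7/9.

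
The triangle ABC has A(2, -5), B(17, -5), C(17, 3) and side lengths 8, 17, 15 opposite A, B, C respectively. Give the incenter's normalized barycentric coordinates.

(1/5, 17/40, 3/8)

The incenter has barycentric coordinates proportional to the opposite side lengths: (8 : 17 : 15).
Normalizing by 8+17+15 = 40 gives (1/5, 17/40, 3/8).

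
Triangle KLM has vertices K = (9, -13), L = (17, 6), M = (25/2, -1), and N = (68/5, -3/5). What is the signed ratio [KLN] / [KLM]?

2/5

[KLM] = ½·(9·(6−(-1)) + 17·(-1−(-13)) + (25/2)·(-13−6)) = ½·(63 + 204 − 475/2) = 59/4.
[KLN] = ½·(9·(6−(-3/5)) + 17·(-3/5−(-13)) + (68/5)·(-13−6)) = ½·(297/5 + 1054/5 − 1292/5) = 59/10, so the ratio is (59/10)/(59/4) = 2/5.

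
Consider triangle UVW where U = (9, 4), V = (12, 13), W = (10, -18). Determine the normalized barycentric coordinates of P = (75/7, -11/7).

Signed area of the reference triangle: [UVW] = ½·(9·(13−(-18)) + 12·(-18−4) + 10·(4−13)) = ½·(279 − 264 − 90) = -75/2.
[PVW] = ½·((75/7)·(13−(-18)) + 12·(-18−(-11/7)) + 10·(-11/7−13)) = ½·(2325/7 − 1380/7 − 1020/7) = -75/14, so the U-coordinate is (-75/14)/(-75/2) = 1/7.
[UPW] = ½·(9·(-11/7−(-18)) + (75/7)·(-18−4) + 10·(4−(-11/7))) = ½·(1035/7 − 1650/7 + 390/7) = -225/14, so the V-coordinate is 3/7.
[UVP] = ½·(9·(13−(-11/7)) + 12·(-11/7−4) + (75/7)·(4−13)) = ½·(918/7 − 468/7 − 675/7) = -225/14, so the W-coordinate is 3/7.

(1/7, 3/7, 3/7)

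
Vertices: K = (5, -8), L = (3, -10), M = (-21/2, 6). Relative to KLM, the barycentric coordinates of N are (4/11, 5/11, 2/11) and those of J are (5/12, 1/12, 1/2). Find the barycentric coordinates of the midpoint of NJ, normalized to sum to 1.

(103/264, 71/264, 15/44)

Since both coordinate triples sum to 1, the midpoint's barycentrics are the componentwise average.
(4/11+5/12)/2 = 103/264; similarly 71/264 and 15/44.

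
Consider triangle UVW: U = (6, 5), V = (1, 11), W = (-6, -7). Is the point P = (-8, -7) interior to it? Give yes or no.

Barycentric coordinates of P: (-3/11, 2/11, 12/11).
The three coordinates are negative, positive, positive; a point is interior exactly when all three are positive.

no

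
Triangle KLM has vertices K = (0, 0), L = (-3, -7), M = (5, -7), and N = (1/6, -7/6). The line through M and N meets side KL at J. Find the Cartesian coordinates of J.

(-3/11, -7/11)

Barycentric coordinates of N with respect to KLM: (5/6, 1/12, 1/12).
On side KL the M-coordinate is zero; dropping N's M-weight 1/12 and renormalizing the remaining 5/6 : 1/12 gives weights 10/11, 1/11 on K, L.
J = (10/11)·(0, 0) + (1/11)·(-3, -7) = (-3/11, -7/11).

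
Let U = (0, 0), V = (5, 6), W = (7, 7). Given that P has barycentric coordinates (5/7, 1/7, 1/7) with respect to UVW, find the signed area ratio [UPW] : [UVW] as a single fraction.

The signed ratio [UPW]/[UVW] equals the barycentric coordinate of P at vertex V, which is 1/7.

1/7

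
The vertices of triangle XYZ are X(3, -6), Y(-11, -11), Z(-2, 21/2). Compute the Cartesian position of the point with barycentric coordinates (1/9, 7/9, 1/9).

W = (1/9)·X + (7/9)·Y + (1/9)·Z.
x-coordinate: (1/9)·3 + (7/9)·(-11) + (1/9)·(-2) = -76/9.
y-coordinate: (1/9)·(-6) + (7/9)·(-11) + (1/9)·(21/2) = -145/18.

(-76/9, -145/18)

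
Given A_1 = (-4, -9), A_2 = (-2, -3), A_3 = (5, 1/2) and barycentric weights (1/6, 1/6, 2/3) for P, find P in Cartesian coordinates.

(7/3, -5/3)

P = (1/6)·A_1 + (1/6)·A_2 + (2/3)·A_3.
x-coordinate: (1/6)·(-4) + (1/6)·(-2) + (2/3)·5 = 7/3.
y-coordinate: (1/6)·(-9) + (1/6)·(-3) + (2/3)·(1/2) = -5/3.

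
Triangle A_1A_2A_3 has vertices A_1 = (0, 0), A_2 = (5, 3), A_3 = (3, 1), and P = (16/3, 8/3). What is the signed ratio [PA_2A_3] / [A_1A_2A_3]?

[A_1A_2A_3] = ½·(0·(3−1) + 5·(1−0) + 3·(0−3)) = ½·(0 + 5 − 9) = -2.
[PA_2A_3] = ½·((16/3)·(3−1) + 5·(1−(8/3)) + 3·(8/3−3)) = ½·(32/3 − 25/3 − 1) = 2/3, so the ratio is (2/3)/(-2) = -1/3.

-1/3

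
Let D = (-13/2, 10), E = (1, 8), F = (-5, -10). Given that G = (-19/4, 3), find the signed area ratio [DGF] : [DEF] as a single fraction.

[DEF] = ½·((-13/2)·(8−(-10)) + 1·(-10−10) + (-5)·(10−8)) = ½·(-117 − 20 − 10) = -147/2.
[DGF] = ½·((-13/2)·(3−(-10)) + (-19/4)·(-10−10) + (-5)·(10−3)) = ½·(-169/2 + 95 − 35) = -49/4, so the ratio is (-49/4)/(-147/2) = 1/6.

1/6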